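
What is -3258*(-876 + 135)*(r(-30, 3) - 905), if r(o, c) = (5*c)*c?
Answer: -2076193080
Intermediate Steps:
r(o, c) = 5*c²
-3258*(-876 + 135)*(r(-30, 3) - 905) = -3258*(-876 + 135)*(5*3² - 905) = -(-2414178)*(5*9 - 905) = -(-2414178)*(45 - 905) = -(-2414178)*(-860) = -3258*637260 = -2076193080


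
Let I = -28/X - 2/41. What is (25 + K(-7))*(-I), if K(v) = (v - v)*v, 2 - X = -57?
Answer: 31650/2419 ≈ 13.084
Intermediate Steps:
X = 59 (X = 2 - 1*(-57) = 2 + 57 = 59)
K(v) = 0 (K(v) = 0*v = 0)
I = -1266/2419 (I = -28/59 - 2/41 = -1266/2419 ≈ -0.52336)
(25 + K(-7))*(-I) = (25 + 0)*(-1*(-1266/2419)) = 25*(1266/2419) = 31650/2419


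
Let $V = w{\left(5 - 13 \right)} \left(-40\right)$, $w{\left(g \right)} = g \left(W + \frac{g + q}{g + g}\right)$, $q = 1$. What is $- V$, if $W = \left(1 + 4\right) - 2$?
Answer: $-1100$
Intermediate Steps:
$W = 3$ ($W = 5 - 2 = 3$)
$w{\left(g \right)} = g \left(3 + \frac{1 + g}{2 g}\right)$ ($w{\left(g \right)} = g \left(3 + \frac{g + 1}{g + g}\right) = g \left(3 + \frac{1 + g}{2 g}\right)$)
$V = 1100$ ($V = \left(\frac{1}{2} + \frac{7 \left(5 - 13\right)}{2}\right) \left(-40\right) = \left(\frac{1}{2} + \frac{7}{2} \left(-8\right)\right) \left(-40\right) = \left(\frac{1}{2} - 28\right) \left(-40\right) = \left(- \frac{55}{2}\right) \left(-40\right) = 1100$)
$- V = \left(-1\right) 1100 = -1100$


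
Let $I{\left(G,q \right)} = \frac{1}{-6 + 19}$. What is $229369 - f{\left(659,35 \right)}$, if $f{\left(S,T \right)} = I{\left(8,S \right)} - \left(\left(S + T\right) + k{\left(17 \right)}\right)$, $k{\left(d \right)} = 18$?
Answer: $\frac{2991052}{13} \approx 2.3008 \cdot 10^{5}$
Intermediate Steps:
$I{\left(G,q \right)} = \frac{1}{13}$
$f{\left(S,T \right)} = - \frac{233}{13} - S - T$ ($f{\left(S,T \right)} = \frac{1}{13} - \left(\left(S + T\right) + 18\right) = \frac{1}{13} - \left(18 + S + T\right) = - \frac{233}{13} - S - T$)
$229369 - f{\left(659,35 \right)} = 229369 - \left(- \frac{233}{13} - 659 - 35\right) = 229369 - - \frac{9255}{13} = 229369 + \frac{9255}{13} = \frac{2991052}{13}$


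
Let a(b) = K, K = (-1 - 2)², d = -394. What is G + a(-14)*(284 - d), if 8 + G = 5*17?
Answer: 6179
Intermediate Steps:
G = 77 (G = -8 + 5*17 = -8 + 85 = 77)
K = 9 (K = (-3)² = 9)
a(b) = 9
G + a(-14)*(284 - d) = 77 + 9*(284 - 1*(-394)) = 77 + 9*(284 + 394) = 77 + 9*678 = 77 + 6102 = 6179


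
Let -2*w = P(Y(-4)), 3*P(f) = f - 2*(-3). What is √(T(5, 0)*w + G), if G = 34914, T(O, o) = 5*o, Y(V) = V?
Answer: 23*√66 ≈ 186.85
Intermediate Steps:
P(f) = 2 + f/3 (P(f) = (f - 2*(-3))/3 = (f + 6)/3 = (6 + f)/3 = 2 + f/3)
w = -⅓ (w = -(2 + (⅓)*(-4))/2 = -(2 - 4/3)/2 = -½*⅔ = -⅓ ≈ -0.33333)
√(T(5, 0)*w + G) = √((5*0)*(-⅓) + 34914) = √(0*(-⅓) + 34914) = √(0 + 34914) = √34914 = 23*√66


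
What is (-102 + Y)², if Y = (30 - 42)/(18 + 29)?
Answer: 23097636/2209 ≈ 10456.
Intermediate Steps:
Y = -12/47 ≈ -0.25532
(-102 + Y)² = (-102 - 12/47)² = (-4806/47)² = 23097636/2209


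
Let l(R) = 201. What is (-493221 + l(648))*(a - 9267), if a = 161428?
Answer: -75018416220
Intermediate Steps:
(-493221 + l(648))*(a - 9267) = (-493221 + 201)*(161428 - 9267) = -493020*152161 = -75018416220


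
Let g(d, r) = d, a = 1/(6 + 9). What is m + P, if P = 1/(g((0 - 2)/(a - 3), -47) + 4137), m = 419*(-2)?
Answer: -76282280/91029 ≈ -838.00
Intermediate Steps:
a = 1/15 ≈ 0.066667
m = -838
P = 22/91029 (P = 1/((0 - 2)/(1/15 - 3) + 4137) = 1/(-2/(-44/15) + 4137) = 1/(-15/44*(-2) + 4137) = 1/(15/22 + 4137) = 1/(91029/22) = 22/91029 ≈ 0.00024168)
m + P = -838 + 22/91029 = -76282280/91029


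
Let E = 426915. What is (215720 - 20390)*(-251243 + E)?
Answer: 34314011760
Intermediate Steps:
(215720 - 20390)*(-251243 + E) = (215720 - 20390)*(-251243 + 426915) = 195330*175672 = 34314011760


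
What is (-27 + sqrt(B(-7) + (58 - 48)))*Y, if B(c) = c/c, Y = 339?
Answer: -9153 + 339*sqrt(11) ≈ -8028.7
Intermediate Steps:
B(c) = 1
(-27 + sqrt(B(-7) + (58 - 48)))*Y = (-27 + sqrt(1 + (58 - 48)))*339 = (-27 + sqrt(1 + 10))*339 = (-27 + sqrt(11))*339 = -9153 + 339*sqrt(11)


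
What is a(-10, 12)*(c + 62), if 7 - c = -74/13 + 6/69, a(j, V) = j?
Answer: -223070/299 ≈ -746.05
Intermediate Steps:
c = 3769/299 (c = 7 - (-74/13 + 6/69) = 7 - (-74*1/13 + 6*(1/69)) = 7 - (-74/13 + 2/23) = 7 - 1*(-1676/299) = 7 + 1676/299 = 3769/299 ≈ 12.605)
a(-10, 12)*(c + 62) = -10*(3769/299 + 62) = -10*22307/299 = -223070/299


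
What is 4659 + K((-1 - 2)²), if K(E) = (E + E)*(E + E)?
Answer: 4983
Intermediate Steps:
K(E) = 4*E² (K(E) = (2*E)*(2*E) = 4*E²)
4659 + K((-1 - 2)²) = 4659 + 4*((-1 - 2)²)² = 4659 + 4*((-3)²)² = 4659 + 4*9² = 4659 + 4*81 = 4659 + 324 = 4983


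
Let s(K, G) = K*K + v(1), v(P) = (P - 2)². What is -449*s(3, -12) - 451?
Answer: -4941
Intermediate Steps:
v(P) = (-2 + P)²
s(K, G) = 1 + K² (s(K, G) = K*K + (-2 + 1)² = K² + (-1)² = K² + 1 = 1 + K²)
-449*s(3, -12) - 451 = -449*(1 + 3²) - 451 = -449*(1 + 9) - 451 = -449*10 - 451 = -4490 - 451 = -4941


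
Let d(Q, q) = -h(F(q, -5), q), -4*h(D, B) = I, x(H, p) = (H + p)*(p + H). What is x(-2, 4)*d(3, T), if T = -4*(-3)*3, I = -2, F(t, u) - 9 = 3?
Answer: -2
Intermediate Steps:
F(t, u) = 12 (F(t, u) = 9 + 3 = 12)
x(H, p) = (H + p)² (x(H, p) = (H + p)*(H + p) = (H + p)²)
h(D, B) = ½ (h(D, B) = -¼*(-2) = ½)
T = 36 (T = 12*3 = 36)
d(Q, q) = -½ (d(Q, q) = -1*½ = -½)
x(-2, 4)*d(3, T) = (-2 + 4)²*(-½) = 2²*(-½) = 4*(-½) = -2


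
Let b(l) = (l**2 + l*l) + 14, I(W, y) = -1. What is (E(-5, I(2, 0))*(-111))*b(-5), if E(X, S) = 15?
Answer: -106560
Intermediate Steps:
b(l) = 14 + 2*l**2 (b(l) = (l**2 + l**2) + 14 = 2*l**2 + 14 = 14 + 2*l**2)
(E(-5, I(2, 0))*(-111))*b(-5) = (15*(-111))*(14 + 2*(-5)**2) = -1665*(14 + 2*25) = -1665*(14 + 50) = -1665*64 = -106560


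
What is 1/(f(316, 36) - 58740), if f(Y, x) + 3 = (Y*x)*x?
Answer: 1/350793 ≈ 2.8507e-6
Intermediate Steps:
f(Y, x) = -3 + Y*x² (f(Y, x) = -3 + (Y*x)*x = -3 + Y*x²)
1/(f(316, 36) - 58740) = 1/((-3 + 316*36²) - 58740) = 1/((-3 + 316*1296) - 58740) = 1/((-3 + 409536) - 58740) = 1/(409533 - 58740) = 1/350793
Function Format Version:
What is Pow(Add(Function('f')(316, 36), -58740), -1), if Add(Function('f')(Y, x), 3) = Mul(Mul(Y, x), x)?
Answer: Rational(1, 350793) ≈ 2.8507e-6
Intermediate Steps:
Function('f')(Y, x) = Add(-3, Mul(Y, Pow(x, 2))) (Function('f')(Y, x) = Add(-3, Mul(Mul(Y, x), x)) = Add(-3, Mul(Y, Pow(x, 2))))
Pow(Add(Function('f')(316, 36), -58740), -1) = Pow(Add(Add(-3, Mul(316, Pow(36, 2))), -58740), -1) = Pow(Add(Add(-3, Mul(316, 1296)), -58740), -1) = Pow(Add(Add(-3, 409536), -58740), -1) = Pow(Add(409533, -58740), -1) = Pow(350793, -1) = Rational(1, 350793)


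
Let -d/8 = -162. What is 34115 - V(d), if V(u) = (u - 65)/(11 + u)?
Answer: 44587074/1307 ≈ 34114.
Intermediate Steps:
d = 1296 (d = -8*(-162) = 1296)
V(u) = (-65 + u)/(11 + u)
34115 - V(d) = 34115 - (-65 + 1296)/(11 + 1296) = 34115 - 1231/1307 = 44587074/1307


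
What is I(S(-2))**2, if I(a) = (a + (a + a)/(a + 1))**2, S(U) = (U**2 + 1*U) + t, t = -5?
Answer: 0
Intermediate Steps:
S(U) = -5 + U + U**2 (S(U) = (U**2 + 1*U) - 5 = (U**2 + U) - 5 = (U + U**2) - 5 = -5 + U + U**2)
I(a) = (a + 2*a/(1 + a))**2 (I(a) = (a + (2*a)/(1 + a))**2 = (a + 2*a/(1 + a))**2)
I(S(-2))**2 = ((-5 - 2 + (-2)**2)**2*(3 + (-5 - 2 + (-2)**2))**2/(1 + (-5 - 2 + (-2)**2))**2)**2 = ((-5 - 2 + 4)**2*(3 + (-5 - 2 + 4))**2/(1 + (-5 - 2 + 4))**2)**2 = ((-3)**2*(3 - 3)**2/(1 - 3)**2)**2 = (9*0**2/(-2)**2)**2 = (9*(1/4)*0)**2 = 0**2 = 0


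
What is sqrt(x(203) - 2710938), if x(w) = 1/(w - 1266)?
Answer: I*sqrt(3063275901985)/1063 ≈ 1646.5*I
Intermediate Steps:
x(w) = 1/(-1266 + w)
sqrt(x(203) - 2710938) = sqrt(1/(-1266 + 203) - 2710938) = sqrt(1/(-1063) - 2710938) = sqrt(-1/1063 - 2710938) = sqrt(-2881727095/1063) = I*sqrt(3063275901985)/1063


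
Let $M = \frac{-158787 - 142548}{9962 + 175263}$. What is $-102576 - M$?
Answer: $- \frac{3799867653}{37045} \approx -1.0257 \cdot 10^{5}$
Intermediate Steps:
$M = - \frac{60267}{37045}$ ($M = \frac{-158787 - 142548}{185225} = \left(-301335\right) \frac{1}{185225} = - \frac{60267}{37045} \approx -1.6269$)
$-102576 - M = -102576 - - \frac{60267}{37045} = -102576 + \frac{60267}{37045} = - \frac{3799867653}{37045}$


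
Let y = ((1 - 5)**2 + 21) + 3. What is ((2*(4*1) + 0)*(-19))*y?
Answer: -6080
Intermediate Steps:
y = 40 (y = ((-4)**2 + 21) + 3 = (16 + 21) + 3 = 37 + 3 = 40)
((2*(4*1) + 0)*(-19))*y = ((2*(4*1) + 0)*(-19))*40 = ((2*4 + 0)*(-19))*40 = ((8 + 0)*(-19))*40 = (8*(-19))*40 = -152*40 = -6080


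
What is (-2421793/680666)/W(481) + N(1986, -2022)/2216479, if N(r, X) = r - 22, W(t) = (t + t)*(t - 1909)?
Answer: 1841816635704511/2072530631728952304 ≈ 0.00088868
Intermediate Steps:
W(t) = 2*t*(-1909 + t) (W(t) = (2*t)*(-1909 + t) = 2*t*(-1909 + t))
N(r, X) = -22 + r
(-2421793/680666)/W(481) + N(1986, -2022)/2216479 = (-2421793/680666)/((2*481*(-1909 + 481))) + (-22 + 1986)/2216479 = (-2421793*1/680666)/((2*481*(-1428))) + 1964*(1/2216479) = -2421793/680666/(-1373736) + 1964/2216479 = -2421793/680666*(-1/1373736) + 1964/2216479 = 2421793/935055388176 + 1964/2216479 = 1841816635704511/2072530631728952304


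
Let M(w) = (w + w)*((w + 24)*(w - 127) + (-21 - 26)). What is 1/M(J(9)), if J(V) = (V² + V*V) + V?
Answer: 1/2918286 ≈ 3.4267e-7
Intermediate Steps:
J(V) = V + 2*V² (J(V) = (V² + V²) + V = 2*V² + V = V + 2*V²)
M(w) = 2*w*(-47 + (-127 + w)*(24 + w)) (M(w) = (2*w)*((24 + w)*(-127 + w) - 47) = (2*w)*((-127 + w)*(24 + w) - 47) = (2*w)*(-47 + (-127 + w)*(24 + w)) = 2*w*(-47 + (-127 + w)*(24 + w)))
1/M(J(9)) = 1/(2*(9*(1 + 2*9))*(-3095 + (9*(1 + 2*9))² - 927*(1 + 2*9))) = 1/(2*(9*(1 + 18))*(-3095 + (9*(1 + 18))² - 927*(1 + 18))) = 1/(2*(9*19)*(-3095 + (9*19)² - 927*19)) = 1/(2*171*(-3095 + 171² - 103*171)) = 1/(2*171*(-3095 + 29241 - 17613)) = 1/(2*171*8533) = 1/2918286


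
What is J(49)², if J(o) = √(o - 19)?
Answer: 30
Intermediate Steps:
J(o) = √(-19 + o)
J(49)² = (√(-19 + 49))² = (√30)² = 30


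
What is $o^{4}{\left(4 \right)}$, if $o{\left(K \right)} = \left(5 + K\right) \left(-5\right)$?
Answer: $4100625$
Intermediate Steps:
$o{\left(K \right)} = -25 - 5 K$
$o^{4}{\left(4 \right)} = \left(-25 - 20\right)^{4} = \left(-45\right)^{4} = 4100625$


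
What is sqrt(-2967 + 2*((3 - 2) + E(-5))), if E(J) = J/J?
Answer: I*sqrt(2963) ≈ 54.433*I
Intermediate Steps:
E(J) = 1
sqrt(-2967 + 2*((3 - 2) + E(-5))) = sqrt(-2967 + 2*((3 - 2) + 1)) = sqrt(-2967 + 2*(1 + 1)) = sqrt(-2967 + 2*2) = sqrt(-2967 + 4) = sqrt(-2963) = I*sqrt(2963)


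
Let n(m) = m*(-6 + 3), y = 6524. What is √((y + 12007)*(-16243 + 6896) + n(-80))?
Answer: I*√173209017 ≈ 13161.0*I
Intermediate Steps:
n(m) = -3*m (n(m) = m*(-3) = -3*m)
√((y + 12007)*(-16243 + 6896) + n(-80)) = √((6524 + 12007)*(-16243 + 6896) - 3*(-80)) = √(18531*(-9347) + 240) = √(-173209257 + 240) = √(-173209017) = I*√173209017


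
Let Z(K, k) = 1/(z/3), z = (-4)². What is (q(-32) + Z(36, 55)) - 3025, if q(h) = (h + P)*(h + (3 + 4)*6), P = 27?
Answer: -49197/16 ≈ -3074.8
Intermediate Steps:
z = 16
q(h) = (27 + h)*(42 + h) (q(h) = (h + 27)*(h + (3 + 4)*6) = (27 + h)*(h + 7*6) = (27 + h)*(h + 42) = (27 + h)*(42 + h))
Z(K, k) = 3/16 (Z(K, k) = 1/(16/3) = 3/16)
(q(-32) + Z(36, 55)) - 3025 = ((1134 + (-32)² + 69*(-32)) + 3/16) - 3025 = ((1134 + 1024 - 2208) + 3/16) - 3025 = (-50 + 3/16) - 3025 = -797/16 - 3025 = -49197/16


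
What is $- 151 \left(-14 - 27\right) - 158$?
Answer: $6033$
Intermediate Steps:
$- 151 \left(-14 - 27\right) - 158 = \left(-151\right) \left(-41\right) - 158 = 6191 - 158 = 6033$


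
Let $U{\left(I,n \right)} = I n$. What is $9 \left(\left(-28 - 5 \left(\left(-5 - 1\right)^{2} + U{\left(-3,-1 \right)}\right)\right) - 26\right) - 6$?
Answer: $-2247$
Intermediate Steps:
$9 \left(\left(-28 - 5 \left(\left(-5 - 1\right)^{2} + U{\left(-3,-1 \right)}\right)\right) - 26\right) - 6 = 9 \left(\left(-28 - 5 \left(\left(-5 - 1\right)^{2} - -3\right)\right) - 26\right) - 6 = 9 \left(\left(-28 - 5 \left(\left(-6\right)^{2} + 3\right)\right) - 26\right) - 6 = 9 \left(\left(-28 - 5 \left(36 + 3\right)\right) - 26\right) - 6 = 9 \left(\left(-28 - 195\right) - 26\right) - 6 = 9 \left(-223 - 26\right) - 6 = 9 \left(-249\right) - 6 = -2241 - 6 = -2247$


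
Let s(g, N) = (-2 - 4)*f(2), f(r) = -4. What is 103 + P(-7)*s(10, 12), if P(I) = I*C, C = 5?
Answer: -737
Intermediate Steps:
P(I) = 5*I (P(I) = I*5 = 5*I)
s(g, N) = 24 (s(g, N) = (-2 - 4)*(-4) = -6*(-4) = 24)
103 + P(-7)*s(10, 12) = 103 + (5*(-7))*24 = 103 - 35*24 = 103 - 840 = -737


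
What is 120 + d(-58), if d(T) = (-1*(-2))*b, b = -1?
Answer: 118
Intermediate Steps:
d(T) = -2 (d(T) = -1*(-2)*(-1) = 2*(-1) = -2)
120 + d(-58) = 120 - 2 = 118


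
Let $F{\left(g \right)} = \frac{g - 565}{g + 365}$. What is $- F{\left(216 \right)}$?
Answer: $\frac{349}{581} \approx 0.60069$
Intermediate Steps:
$F{\left(g \right)} = \frac{-565 + g}{365 + g}$
$- F{\left(216 \right)} = - \frac{-565 + 216}{365 + 216} = - \frac{-349}{581} = \left(-1\right) \left(- \frac{349}{581}\right) = \frac{349}{581}$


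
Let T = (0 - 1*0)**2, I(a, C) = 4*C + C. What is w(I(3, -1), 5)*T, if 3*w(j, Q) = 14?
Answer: 0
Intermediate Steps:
I(a, C) = 5*C
w(j, Q) = 14/3 (w(j, Q) = (1/3)*14 = 14/3)
T = 0 (T = (0 + 0)**2 = 0**2 = 0)
w(I(3, -1), 5)*T = (14/3)*0 = 0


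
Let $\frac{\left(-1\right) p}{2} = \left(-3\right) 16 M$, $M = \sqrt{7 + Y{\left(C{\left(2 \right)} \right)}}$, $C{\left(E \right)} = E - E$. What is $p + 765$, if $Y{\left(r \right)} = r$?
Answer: $765 + 96 \sqrt{7} \approx 1019.0$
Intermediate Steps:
$C{\left(E \right)} = 0$
$M = \sqrt{7}$ ($M = \sqrt{7 + 0} = \sqrt{7} \approx 2.6458$)
$p = 96 \sqrt{7}$ ($p = - 2 \left(-3\right) 16 \sqrt{7} = - 2 \left(- 48 \sqrt{7}\right) = 96 \sqrt{7} \approx 253.99$)
$p + 765 = 96 \sqrt{7} + 765 = 765 + 96 \sqrt{7}$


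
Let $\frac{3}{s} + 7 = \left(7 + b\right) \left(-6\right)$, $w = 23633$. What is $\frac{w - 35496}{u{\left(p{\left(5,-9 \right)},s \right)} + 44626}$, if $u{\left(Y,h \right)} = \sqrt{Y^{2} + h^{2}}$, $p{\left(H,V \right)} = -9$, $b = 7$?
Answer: $- \frac{2191973404439}{8245722091193} + \frac{3238599 \sqrt{74530}}{16491444182386} \approx -0.26578$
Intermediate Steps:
$s = - \frac{3}{91}$ ($s = \frac{3}{-7 + \left(7 + 7\right) \left(-6\right)} = \frac{3}{-7 + 14 \left(-6\right)} = \frac{3}{-7 - 84} = \frac{3}{-91} = 3 \left(- \frac{1}{91}\right) = - \frac{3}{91} \approx -0.032967$)
$\frac{w - 35496}{u{\left(p{\left(5,-9 \right)},s \right)} + 44626} = \frac{23633 - 35496}{\sqrt{\left(-9\right)^{2} + \left(- \frac{3}{91}\right)^{2}} + 44626} = - \frac{11863}{\sqrt{81 + \frac{9}{8281}} + 44626} = - \frac{11863}{\sqrt{\frac{670770}{8281}} + 44626} = - \frac{11863}{\frac{3 \sqrt{74530}}{91} + 44626} = - \frac{11863}{44626 + \frac{3 \sqrt{74530}}{91}}$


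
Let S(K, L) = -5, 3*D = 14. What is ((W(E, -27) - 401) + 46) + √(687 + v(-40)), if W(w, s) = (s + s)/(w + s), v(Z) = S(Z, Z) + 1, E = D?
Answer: -23623/67 + √683 ≈ -326.45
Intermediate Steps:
D = 14/3 (D = (⅓)*14 = 14/3 ≈ 4.6667)
E = 14/3 ≈ 4.6667
v(Z) = -4 (v(Z) = -5 + 1 = -4)
W(w, s) = 2*s/(s + w) (W(w, s) = (2*s)/(s + w) = 2*s/(s + w))
((W(E, -27) - 401) + 46) + √(687 + v(-40)) = ((2*(-27)/(-27 + 14/3) - 401) + 46) + √(687 - 4) = ((2*(-27)/(-67/3) - 401) + 46) + √683 = ((2*(-27)*(-3/67) - 401) + 46) + √683 = ((162/67 - 401) + 46) + √683 = (-26705/67 + 46) + √683 = -23623/67 + √683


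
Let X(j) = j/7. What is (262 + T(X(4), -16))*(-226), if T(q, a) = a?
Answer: -55596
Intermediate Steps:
X(j) = j/7 (X(j) = j*(⅐) = j/7)
(262 + T(X(4), -16))*(-226) = (262 - 16)*(-226) = 246*(-226) = -55596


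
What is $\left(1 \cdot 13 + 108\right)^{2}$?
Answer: $14641$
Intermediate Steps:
$\left(1 \cdot 13 + 108\right)^{2} = \left(13 + 108\right)^{2} = 121^{2} = 14641$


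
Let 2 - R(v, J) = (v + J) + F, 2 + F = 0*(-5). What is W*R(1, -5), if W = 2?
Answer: 16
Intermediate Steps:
F = -2 (F = -2 + 0*(-5) = -2 + 0 = -2)
R(v, J) = 4 - J - v (R(v, J) = 2 - ((v + J) - 2) = 2 - ((J + v) - 2) = 2 - (-2 + J + v) = 2 + (2 - J - v) = 4 - J - v)
W*R(1, -5) = 2*(4 - 1*(-5) - 1*1) = 2*(4 + 5 - 1) = 2*8 = 16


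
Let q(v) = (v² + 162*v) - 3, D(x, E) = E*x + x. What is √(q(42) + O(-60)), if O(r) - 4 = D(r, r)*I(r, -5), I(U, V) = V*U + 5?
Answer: √1088269 ≈ 1043.2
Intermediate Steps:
D(x, E) = x + E*x
q(v) = -3 + v² + 162*v
I(U, V) = 5 + U*V (I(U, V) = U*V + 5 = 5 + U*V)
O(r) = 4 + r*(1 + r)*(5 - 5*r) (O(r) = 4 + (r*(1 + r))*(5 + r*(-5)) = 4 + (r*(1 + r))*(5 - 5*r) = 4 + r*(1 + r)*(5 - 5*r))
√(q(42) + O(-60)) = √((-3 + 42² + 162*42) + (4 - 5*(-60)³ + 5*(-60))) = √((-3 + 1764 + 6804) + (4 - 5*(-216000) - 300)) = √(8565 + (4 + 1080000 - 300)) = √(8565 + 1079704) = √1088269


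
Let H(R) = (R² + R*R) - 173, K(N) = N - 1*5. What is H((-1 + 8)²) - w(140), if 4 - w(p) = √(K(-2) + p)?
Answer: 4625 + √133 ≈ 4636.5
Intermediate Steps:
K(N) = -5 + N (K(N) = N - 5 = -5 + N)
H(R) = -173 + 2*R² (H(R) = (R² + R²) - 173 = 2*R² - 173 = -173 + 2*R²)
w(p) = 4 - √(-7 + p) (w(p) = 4 - √((-5 - 2) + p) = 4 - √(-7 + p))
H((-1 + 8)²) - w(140) = (-173 + 2*((-1 + 8)²)²) - (4 - √(-7 + 140)) = (-173 + 2*(7²)²) - (4 - √133) = (-173 + 2*49²) + (-4 + √133) = (-173 + 2*2401) + (-4 + √133) = (-173 + 4802) + (-4 + √133) = 4629 + (-4 + √133) = 4625 + √133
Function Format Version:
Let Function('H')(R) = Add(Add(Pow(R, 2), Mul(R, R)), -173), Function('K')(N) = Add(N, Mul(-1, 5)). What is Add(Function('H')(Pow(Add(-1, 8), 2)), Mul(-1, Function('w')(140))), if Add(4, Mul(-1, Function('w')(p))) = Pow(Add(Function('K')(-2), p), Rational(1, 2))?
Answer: Add(4625, Pow(133, Rational(1, 2))) ≈ 4636.5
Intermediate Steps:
Function('K')(N) = Add(-5, N) (Function('K')(N) = Add(N, -5) = Add(-5, N))
Function('H')(R) = Add(-173, Mul(2, Pow(R, 2))) (Function('H')(R) = Add(Add(Pow(R, 2), Pow(R, 2)), -173) = Add(Mul(2, Pow(R, 2)), -173) = Add(-173, Mul(2, Pow(R, 2))))
Function('w')(p) = Add(4, Mul(-1, Pow(Add(-7, p), Rational(1, 2)))) (Function('w')(p) = Add(4, Mul(-1, Pow(Add(Add(-5, -2), p), Rational(1, 2)))) = Add(4, Mul(-1, Pow(Add(-7, p), Rational(1, 2)))))
Add(Function('H')(Pow(Add(-1, 8), 2)), Mul(-1, Function('w')(140))) = Add(Add(-173, Mul(2, Pow(Pow(Add(-1, 8), 2), 2))), Mul(-1, Add(4, Mul(-1, Pow(Add(-7, 140), Rational(1, 2)))))) = Add(Add(-173, Mul(2, Pow(Pow(7, 2), 2))), Mul(-1, Add(4, Mul(-1, Pow(133, Rational(1, 2)))))) = Add(Add(-173, Mul(2, Pow(49, 2))), Add(-4, Pow(133, Rational(1, 2)))) = Add(Add(-173, Mul(2, 2401)), Add(-4, Pow(133, Rational(1, 2)))) = Add(Add(-173, 4802), Add(-4, Pow(133, Rational(1, 2)))) = Add(4629, Add(-4, Pow(133, Rational(1, 2)))) = Add(4625, Pow(133, Rational(1, 2)))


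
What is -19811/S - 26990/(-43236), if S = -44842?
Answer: 258354247/242348589 ≈ 1.0660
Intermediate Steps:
-19811/S - 26990/(-43236) = -19811/(-44842) - 26990/(-43236) = -19811*(-1/44842) - 26990*(-1/43236) = 19811/44842 + 13495/21618 = 258354247/242348589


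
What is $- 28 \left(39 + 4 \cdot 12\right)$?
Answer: $-2436$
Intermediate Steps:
$- 28 \left(39 + 4 \cdot 12\right) = - 28 \left(39 + 48\right) = \left(-28\right) 87 = -2436$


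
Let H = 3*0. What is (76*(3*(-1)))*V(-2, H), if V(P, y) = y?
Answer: 0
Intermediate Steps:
H = 0
(76*(3*(-1)))*V(-2, H) = (76*(3*(-1)))*0 = (76*(-3))*0 = -228*0 = 0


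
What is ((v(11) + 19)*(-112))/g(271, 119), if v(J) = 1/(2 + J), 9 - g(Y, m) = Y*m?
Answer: 56/845 ≈ 0.066272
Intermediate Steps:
g(Y, m) = 9 - Y*m
((v(11) + 19)*(-112))/g(271, 119) = ((1/(2 + 11) + 19)*(-112))/(9 - 1*271*119) = ((1/13 + 19)*(-112))/(9 - 32249) = ((1/13 + 19)*(-112))/(-32240) = ((248/13)*(-112))*(-1/32240) = -27776/13*(-1/32240) = 56/845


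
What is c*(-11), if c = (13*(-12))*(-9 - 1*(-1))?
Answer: -13728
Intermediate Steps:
c = 1248 (c = -156*(-9 + 1) = -156*(-8) = 1248)
c*(-11) = 1248*(-11) = -13728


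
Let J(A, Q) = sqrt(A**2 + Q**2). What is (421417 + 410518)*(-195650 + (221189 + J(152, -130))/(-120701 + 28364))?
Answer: -15029700471757465/92337 - 1663870*sqrt(10001)/92337 ≈ -1.6277e+11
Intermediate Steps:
(421417 + 410518)*(-195650 + (221189 + J(152, -130))/(-120701 + 28364)) = (421417 + 410518)*(-195650 + (221189 + sqrt(152**2 + (-130)**2))/(-120701 + 28364)) = 831935*(-195650 + (221189 + sqrt(23104 + 16900))/(-92337)) = 831935*(-195650 + (221189 + sqrt(40004))*(-1/92337)) = 831935*(-195650 + (221189 + 2*sqrt(10001))*(-1/92337)) = 831935*(-195650 + (-221189/92337 - 2*sqrt(10001)/92337)) = 831935*(-18065955239/92337 - 2*sqrt(10001)/92337) = -15029700471757465/92337 - 1663870*sqrt(10001)/92337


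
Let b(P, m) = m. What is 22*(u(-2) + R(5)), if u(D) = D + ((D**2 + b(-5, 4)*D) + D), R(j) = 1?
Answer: -154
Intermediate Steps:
u(D) = D**2 + 6*D (u(D) = D + ((D**2 + 4*D) + D) = D + (D**2 + 5*D) = D**2 + 6*D)
22*(u(-2) + R(5)) = 22*(-2*(6 - 2) + 1) = 22*(-2*4 + 1) = 22*(-8 + 1) = 22*(-7) = -154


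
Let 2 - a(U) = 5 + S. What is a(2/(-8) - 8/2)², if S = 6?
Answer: 81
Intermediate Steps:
a(U) = -9 (a(U) = 2 - (5 + 6) = 2 - 1*11 = 2 - 11 = -9)
a(2/(-8) - 8/2)² = (-9)² = 81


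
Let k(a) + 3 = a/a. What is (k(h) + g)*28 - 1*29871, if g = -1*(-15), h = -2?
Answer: -29507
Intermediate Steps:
k(a) = -2 (k(a) = -3 + a/a = -3 + 1 = -2)
g = 15
(k(h) + g)*28 - 1*29871 = (-2 + 15)*28 - 1*29871 = 13*28 - 29871 = 364 - 29871 = -29507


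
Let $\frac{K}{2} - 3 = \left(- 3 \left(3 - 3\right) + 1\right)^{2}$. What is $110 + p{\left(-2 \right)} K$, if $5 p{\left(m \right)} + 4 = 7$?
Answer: $\frac{574}{5} \approx 114.8$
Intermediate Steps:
$p{\left(m \right)} = \frac{3}{5}$ ($p{\left(m \right)} = - \frac{4}{5} + \frac{1}{5} \cdot 7 = - \frac{4}{5} + \frac{7}{5} = \frac{3}{5}$)
$K = 8$ ($K = 6 + 2 \left(- 3 \left(3 - 3\right) + 1\right)^{2} = 6 + 2 \left(\left(-3\right) 0 + 1\right)^{2} = 6 + 2 \left(0 + 1\right)^{2} = 6 + 2 \cdot 1^{2} = 6 + 2 \cdot 1 = 6 + 2 = 8$)
$110 + p{\left(-2 \right)} K = 110 + \frac{3}{5} \cdot 8 = 110 + \frac{24}{5} = \frac{574}{5}$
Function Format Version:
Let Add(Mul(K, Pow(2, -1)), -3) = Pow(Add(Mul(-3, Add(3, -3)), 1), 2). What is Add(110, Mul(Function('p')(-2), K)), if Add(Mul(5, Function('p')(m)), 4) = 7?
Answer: Rational(574, 5) ≈ 114.80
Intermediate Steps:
Function('p')(m) = Rational(3, 5) (Function('p')(m) = Add(Rational(-4, 5), Mul(Rational(1, 5), 7)) = Add(Rational(-4, 5), Rational(7, 5)) = Rational(3, 5))
K = 8 (K = Add(6, Mul(2, Pow(Add(Mul(-3, Add(3, -3)), 1), 2))) = Add(6, Mul(2, Pow(Add(Mul(-3, 0), 1), 2))) = Add(6, Mul(2, Pow(Add(0, 1), 2))) = Add(6, Mul(2, Pow(1, 2))) = Add(6, Mul(2, 1)) = Add(6, 2) = 8)
Add(110, Mul(Function('p')(-2), K)) = Add(110, Mul(Rational(3, 5), 8)) = Add(110, Rational(24, 5)) = Rational(574, 5)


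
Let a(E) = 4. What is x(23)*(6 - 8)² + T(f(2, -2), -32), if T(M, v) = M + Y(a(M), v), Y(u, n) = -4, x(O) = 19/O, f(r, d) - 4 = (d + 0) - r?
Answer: -16/23 ≈ -0.69565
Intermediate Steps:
f(r, d) = 4 + d - r (f(r, d) = 4 + ((d + 0) - r) = 4 + (d - r) = 4 + d - r)
T(M, v) = -4 + M (T(M, v) = M - 4 = -4 + M)
x(23)*(6 - 8)² + T(f(2, -2), -32) = (19/23)*(6 - 8)² + (-4 + (4 - 2 - 1*2)) = (19*(1/23))*(-2)² + (-4 + (4 - 2 - 2)) = (19/23)*4 + (-4 + 0) = 76/23 - 4 = -16/23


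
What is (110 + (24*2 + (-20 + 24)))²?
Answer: 26244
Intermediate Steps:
(110 + (24*2 + (-20 + 24)))² = (110 + (48 + 4))² = (110 + 52)² = 162² = 26244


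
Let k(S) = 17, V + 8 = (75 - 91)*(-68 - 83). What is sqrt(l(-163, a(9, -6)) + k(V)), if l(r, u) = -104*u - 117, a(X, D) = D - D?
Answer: 10*I ≈ 10.0*I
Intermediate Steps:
a(X, D) = 0
l(r, u) = -117 - 104*u
V = 2408 (V = -8 + (75 - 91)*(-68 - 83) = -8 - 16*(-151) = -8 + 2416 = 2408)
sqrt(l(-163, a(9, -6)) + k(V)) = sqrt((-117 - 104*0) + 17) = sqrt((-117 + 0) + 17) = sqrt(-117 + 17) = sqrt(-100) = 10*I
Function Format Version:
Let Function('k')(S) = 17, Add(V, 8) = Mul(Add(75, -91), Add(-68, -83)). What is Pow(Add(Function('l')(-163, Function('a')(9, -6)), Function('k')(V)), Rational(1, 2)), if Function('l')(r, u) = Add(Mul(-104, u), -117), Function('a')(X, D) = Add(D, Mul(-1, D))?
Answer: Mul(10, I) ≈ Mul(10.000, I)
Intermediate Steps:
Function('a')(X, D) = 0
Function('l')(r, u) = Add(-117, Mul(-104, u))
V = 2408 (V = Add(-8, Mul(Add(75, -91), Add(-68, -83))) = Add(-8, Mul(-16, -151)) = Add(-8, 2416) = 2408)
Pow(Add(Function('l')(-163, Function('a')(9, -6)), Function('k')(V)), Rational(1, 2)) = Pow(Add(Add(-117, Mul(-104, 0)), 17), Rational(1, 2)) = Pow(Add(Add(-117, 0), 17), Rational(1, 2)) = Pow(Add(-117, 17), Rational(1, 2)) = Pow(-100, Rational(1, 2)) = Mul(10, I)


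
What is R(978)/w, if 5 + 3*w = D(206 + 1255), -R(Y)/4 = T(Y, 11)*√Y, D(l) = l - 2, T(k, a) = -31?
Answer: 186*√978/727 ≈ 8.0011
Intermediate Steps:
D(l) = -2 + l
R(Y) = 124*√Y (R(Y) = -(-124)*√Y = 124*√Y)
w = 1454/3 (w = -5/3 + (-2 + (206 + 1255))/3 = -5/3 + (-2 + 1461)/3 = -5/3 + (⅓)*1459 = -5/3 + 1459/3 = 1454/3 ≈ 484.67)
R(978)/w = (124*√978)/(1454/3) = (124*√978)*(3/1454) = 186*√978/727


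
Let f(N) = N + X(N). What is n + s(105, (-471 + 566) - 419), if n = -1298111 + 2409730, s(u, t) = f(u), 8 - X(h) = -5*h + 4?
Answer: 1112253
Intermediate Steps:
X(h) = 4 + 5*h (X(h) = 8 - (-5*h + 4) = 8 - (4 - 5*h) = 8 + (-4 + 5*h) = 4 + 5*h)
f(N) = 4 + 6*N (f(N) = N + (4 + 5*N) = 4 + 6*N)
s(u, t) = 4 + 6*u
n = 1111619
n + s(105, (-471 + 566) - 419) = 1111619 + (4 + 6*105) = 1111619 + (4 + 630) = 1111619 + 634 = 1112253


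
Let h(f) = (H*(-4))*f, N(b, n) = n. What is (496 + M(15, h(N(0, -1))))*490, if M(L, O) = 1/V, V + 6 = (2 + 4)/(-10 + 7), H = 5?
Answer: 971915/4 ≈ 2.4298e+5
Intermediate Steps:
h(f) = -20*f (h(f) = (5*(-4))*f = -20*f)
V = -8 (V = -6 + (2 + 4)/(-10 + 7) = -6 + 6/(-3) = -6 + 6*(-1/3) = -6 - 2 = -8)
M(L, O) = -1/8 (M(L, O) = 1/(-8) = -1/8)
(496 + M(15, h(N(0, -1))))*490 = (496 - 1/8)*490 = (3967/8)*490 = 971915/4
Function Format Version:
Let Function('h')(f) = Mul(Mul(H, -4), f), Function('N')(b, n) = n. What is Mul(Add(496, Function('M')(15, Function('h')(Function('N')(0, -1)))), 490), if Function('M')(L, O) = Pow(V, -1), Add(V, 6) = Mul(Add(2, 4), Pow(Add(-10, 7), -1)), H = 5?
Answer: Rational(971915, 4) ≈ 2.4298e+5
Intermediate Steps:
Function('h')(f) = Mul(-20, f) (Function('h')(f) = Mul(Mul(5, -4), f) = Mul(-20, f))
V = -8 (V = Add(-6, Mul(Add(2, 4), Pow(Add(-10, 7), -1))) = Add(-6, Mul(6, Pow(-3, -1))) = Add(-6, Mul(6, Rational(-1, 3))) = Add(-6, -2) = -8)
Function('M')(L, O) = Rational(-1, 8) (Function('M')(L, O) = Pow(-8, -1) = Rational(-1, 8))
Mul(Add(496, Function('M')(15, Function('h')(Function('N')(0, -1)))), 490) = Mul(Add(496, Rational(-1, 8)), 490) = Mul(Rational(3967, 8), 490) = Rational(971915, 4)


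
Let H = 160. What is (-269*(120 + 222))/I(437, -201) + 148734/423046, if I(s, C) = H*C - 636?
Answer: 1216590727/385394906 ≈ 3.1567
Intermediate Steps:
I(s, C) = -636 + 160*C (I(s, C) = 160*C - 636 = -636 + 160*C)
(-269*(120 + 222))/I(437, -201) + 148734/423046 = (-269*(120 + 222))/(-636 + 160*(-201)) + 148734/423046 = (-269*342)/(-636 - 32160) + 148734*(1/423046) = -91998/(-32796) + 74367/211523 = -91998*(-1/32796) + 74367/211523 = 5111/1822 + 74367/211523 = 1216590727/385394906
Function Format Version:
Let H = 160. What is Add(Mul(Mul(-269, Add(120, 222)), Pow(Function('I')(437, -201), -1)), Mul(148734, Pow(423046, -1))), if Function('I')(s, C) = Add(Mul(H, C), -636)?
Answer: Rational(1216590727, 385394906) ≈ 3.1567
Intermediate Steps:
Function('I')(s, C) = Add(-636, Mul(160, C)) (Function('I')(s, C) = Add(Mul(160, C), -636) = Add(-636, Mul(160, C)))
Add(Mul(Mul(-269, Add(120, 222)), Pow(Function('I')(437, -201), -1)), Mul(148734, Pow(423046, -1))) = Add(Mul(Mul(-269, Add(120, 222)), Pow(Add(-636, Mul(160, -201)), -1)), Mul(148734, Pow(423046, -1))) = Add(Mul(Mul(-269, 342), Pow(Add(-636, -32160), -1)), Mul(148734, Rational(1, 423046))) = Add(Mul(-91998, Pow(-32796, -1)), Rational(74367, 211523)) = Add(Mul(-91998, Rational(-1, 32796)), Rational(74367, 211523)) = Add(Rational(5111, 1822), Rational(74367, 211523)) = Rational(1216590727, 385394906)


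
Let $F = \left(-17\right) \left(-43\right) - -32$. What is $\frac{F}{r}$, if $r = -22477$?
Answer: $- \frac{109}{3211} \approx -0.033946$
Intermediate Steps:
$F = 763$ ($F = 731 + 32 = 763$)
$\frac{F}{r} = \frac{763}{-22477} = 763 \left(- \frac{1}{22477}\right) = - \frac{109}{3211}$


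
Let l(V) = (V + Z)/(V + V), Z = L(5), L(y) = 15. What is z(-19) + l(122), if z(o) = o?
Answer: -4499/244 ≈ -18.439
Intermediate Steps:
Z = 15
l(V) = (15 + V)/(2*V) (l(V) = (V + 15)/(V + V) = (15 + V)/((2*V)) = (15 + V)*(1/(2*V)) = (15 + V)/(2*V))
z(-19) + l(122) = -19 + (½)*(15 + 122)/122 = -19 + (½)*(1/122)*137 = -19 + 137/244 = -4499/244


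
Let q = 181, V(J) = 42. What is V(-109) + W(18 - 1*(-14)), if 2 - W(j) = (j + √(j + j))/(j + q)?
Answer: 9332/213 ≈ 43.812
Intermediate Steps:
W(j) = 2 - (j + √2*√j)/(181 + j) (W(j) = 2 - (j + √(j + j))/(j + 181) = 2 - (j + √(2*j))/(181 + j) = 2 - (j + √2*√j)/(181 + j))
V(-109) + W(18 - 1*(-14)) = 42 + (362 + (18 - 1*(-14)) - √2*√(18 - 1*(-14)))/(181 + (18 - 1*(-14))) = 42 + (362 + (18 + 14) - √2*√(18 + 14))/(181 + (18 + 14)) = 42 + (362 + 32 - √2*√32)/(181 + 32) = 42 + (362 + 32 - √2*4*√2)/213 = 42 + (362 + 32 - 8)/213 = 42 + (1/213)*386 = 42 + 386/213 = 9332/213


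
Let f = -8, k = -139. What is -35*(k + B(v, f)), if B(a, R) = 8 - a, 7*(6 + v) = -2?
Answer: 4365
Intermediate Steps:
v = -44/7 (v = -6 + (⅐)*(-2) = -6 - 2/7 = -44/7 ≈ -6.2857)
-35*(k + B(v, f)) = -35*(-139 + (8 - 1*(-44/7))) = -35*(-139 + (8 + 44/7)) = -35*(-139 + 100/7) = -35*(-873/7) = 4365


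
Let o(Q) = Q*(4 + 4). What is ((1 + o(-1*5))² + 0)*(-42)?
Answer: -63882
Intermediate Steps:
o(Q) = 8*Q (o(Q) = Q*8 = 8*Q)
((1 + o(-1*5))² + 0)*(-42) = ((1 + 8*(-1*5))² + 0)*(-42) = ((1 + 8*(-5))² + 0)*(-42) = ((1 - 40)² + 0)*(-42) = ((-39)² + 0)*(-42) = (1521 + 0)*(-42) = 1521*(-42) = -63882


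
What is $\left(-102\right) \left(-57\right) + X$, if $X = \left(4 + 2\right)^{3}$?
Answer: $6030$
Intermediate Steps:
$X = 216$ ($X = 6^{3} = 216$)
$\left(-102\right) \left(-57\right) + X = \left(-102\right) \left(-57\right) + 216 = 5814 + 216 = 6030$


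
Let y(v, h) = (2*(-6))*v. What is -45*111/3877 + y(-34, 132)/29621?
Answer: -146375079/114840617 ≈ -1.2746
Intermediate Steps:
y(v, h) = -12*v
-45*111/3877 + y(-34, 132)/29621 = -45*111/3877 - 12*(-34)/29621 = -4995*1/3877 + 408*(1/29621) = -4995/3877 + 408/29621 = -146375079/114840617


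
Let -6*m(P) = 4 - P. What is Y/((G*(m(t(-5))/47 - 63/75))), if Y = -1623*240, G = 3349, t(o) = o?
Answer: 305124000/2287367 ≈ 133.40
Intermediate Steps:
m(P) = -⅔ + P/6 (m(P) = -(4 - P)/6 = -⅔ + P/6)
Y = -389520
Y/((G*(m(t(-5))/47 - 63/75))) = -389520*1/(3349*((-⅔ + (⅙)*(-5))/47 - 63/75)) = -389520*1/(3349*((-⅔ - ⅚)*(1/47) - 63*1/75)) = -389520*1/(3349*(-3/2*1/47 - 21/25)) = -389520*1/(3349*(-3/94 - 21/25)) = -389520/(3349*(-2049/2350)) = -389520/(-6862101/2350) = -389520*(-2350/6862101) = 305124000/2287367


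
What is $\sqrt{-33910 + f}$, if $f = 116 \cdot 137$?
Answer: $3 i \sqrt{2002} \approx 134.23 i$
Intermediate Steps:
$f = 15892$
$\sqrt{-33910 + f} = \sqrt{-33910 + 15892} = \sqrt{-18018} = 3 i \sqrt{2002}$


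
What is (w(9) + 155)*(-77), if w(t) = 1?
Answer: -12012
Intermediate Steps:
(w(9) + 155)*(-77) = (1 + 155)*(-77) = 156*(-77) = -12012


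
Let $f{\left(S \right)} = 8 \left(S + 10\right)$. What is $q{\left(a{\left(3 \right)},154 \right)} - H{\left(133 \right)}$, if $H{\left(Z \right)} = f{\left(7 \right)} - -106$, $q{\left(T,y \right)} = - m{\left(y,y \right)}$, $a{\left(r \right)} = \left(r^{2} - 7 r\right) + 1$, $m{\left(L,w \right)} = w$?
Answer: $-396$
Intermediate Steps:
$f{\left(S \right)} = 80 + 8 S$ ($f{\left(S \right)} = 8 \left(10 + S\right) = 80 + 8 S$)
$a{\left(r \right)} = 1 + r^{2} - 7 r$
$q{\left(T,y \right)} = - y$
$H{\left(Z \right)} = 242$ ($H{\left(Z \right)} = \left(80 + 8 \cdot 7\right) - -106 = \left(80 + 56\right) + 106 = 136 + 106 = 242$)
$q{\left(a{\left(3 \right)},154 \right)} - H{\left(133 \right)} = \left(-1\right) 154 - 242 = -154 - 242 = -396$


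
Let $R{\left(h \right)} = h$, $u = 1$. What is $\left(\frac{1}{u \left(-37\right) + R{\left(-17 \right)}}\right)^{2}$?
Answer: $\frac{1}{2916} \approx 0.00034294$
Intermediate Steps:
$\left(\frac{1}{u \left(-37\right) + R{\left(-17 \right)}}\right)^{2} = \left(\frac{1}{1 \left(-37\right) - 17}\right)^{2} = \left(\frac{1}{-37 - 17}\right)^{2} = \left(\frac{1}{-54}\right)^{2} = \left(- \frac{1}{54}\right)^{2} = \frac{1}{2916}$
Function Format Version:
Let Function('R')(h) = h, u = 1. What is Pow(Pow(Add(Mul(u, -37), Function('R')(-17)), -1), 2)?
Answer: Rational(1, 2916) ≈ 0.00034294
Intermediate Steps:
Pow(Pow(Add(Mul(u, -37), Function('R')(-17)), -1), 2) = Pow(Pow(Add(Mul(1, -37), -17), -1), 2) = Pow(Pow(Add(-37, -17), -1), 2) = Pow(Pow(-54, -1), 2) = Pow(Rational(-1, 54), 2) = Rational(1, 2916)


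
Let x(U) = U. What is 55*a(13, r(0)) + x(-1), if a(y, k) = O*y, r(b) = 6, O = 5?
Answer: 3574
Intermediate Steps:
a(y, k) = 5*y
55*a(13, r(0)) + x(-1) = 55*(5*13) - 1 = 55*65 - 1 = 3575 - 1 = 3574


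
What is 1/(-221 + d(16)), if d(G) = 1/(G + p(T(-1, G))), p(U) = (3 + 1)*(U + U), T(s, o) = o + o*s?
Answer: -16/3535 ≈ -0.0045262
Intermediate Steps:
p(U) = 8*U (p(U) = 4*(2*U) = 8*U)
d(G) = 1/G (d(G) = 1/(G + 8*(G*(1 - 1))) = 1/(G + 8*(G*0)) = 1/(G + 8*0) = 1/(G + 0) = 1/G)
1/(-221 + d(16)) = 1/(-221 + 1/16) = 1/(-3535/16) = -16/3535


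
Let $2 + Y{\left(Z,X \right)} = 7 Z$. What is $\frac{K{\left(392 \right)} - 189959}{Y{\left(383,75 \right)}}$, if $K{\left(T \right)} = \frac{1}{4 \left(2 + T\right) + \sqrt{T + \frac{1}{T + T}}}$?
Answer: $- \frac{369845053319161}{5215940814345} - \frac{28 \sqrt{307329}}{5215940814345} \approx -70.907$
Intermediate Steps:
$Y{\left(Z,X \right)} = -2 + 7 Z$
$K{\left(T \right)} = \frac{1}{8 + \sqrt{T + \frac{1}{2 T}} + 4 T}$ ($K{\left(T \right)} = \frac{1}{\left(8 + 4 T\right) + \sqrt{T + \frac{1}{2 T}}} = \frac{1}{8 + \sqrt{T + \frac{1}{2 T}} + 4 T}$)
$\frac{K{\left(392 \right)} - 189959}{Y{\left(383,75 \right)}} = \frac{\frac{2}{16 + 8 \cdot 392 + \sqrt{2} \sqrt{\frac{1}{392} + 2 \cdot 392}} - 189959}{-2 + 7 \cdot 383} = \frac{\frac{2}{16 + 3136 + \sqrt{2} \sqrt{\frac{1}{392} + 784}} - 189959}{-2 + 2681} = \frac{\frac{2}{16 + 3136 + \sqrt{2} \sqrt{\frac{307329}{392}}} - 189959}{2679} = \left(\frac{2}{16 + 3136 + \sqrt{2} \frac{\sqrt{614658}}{28}} - 189959\right) \frac{1}{2679} = \left(\frac{2}{16 + 3136 + \frac{\sqrt{307329}}{14}} - 189959\right) \frac{1}{2679} = \left(\frac{2}{3152 + \frac{\sqrt{307329}}{14}} - 189959\right) \frac{1}{2679} = \left(-189959 + \frac{2}{3152 + \frac{\sqrt{307329}}{14}}\right) \frac{1}{2679} = - \frac{189959}{2679} + \frac{2}{2679 \left(3152 + \frac{\sqrt{307329}}{14}\right)}$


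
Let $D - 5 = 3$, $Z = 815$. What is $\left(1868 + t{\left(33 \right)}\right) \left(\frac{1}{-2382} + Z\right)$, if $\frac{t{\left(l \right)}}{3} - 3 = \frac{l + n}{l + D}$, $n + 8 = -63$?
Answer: $\frac{149177544347}{97662} \approx 1.5275 \cdot 10^{6}$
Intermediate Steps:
$n = -71$ ($n = -8 - 63 = -71$)
$D = 8$ ($D = 5 + 3 = 8$)
$t{\left(l \right)} = 9 + \frac{3 \left(-71 + l\right)}{8 + l}$ ($t{\left(l \right)} = 9 + 3 \frac{l - 71}{l + 8} = 9 + 3 \frac{-71 + l}{8 + l} = 9 + \frac{3 \left(-71 + l\right)}{8 + l}$)
$\left(1868 + t{\left(33 \right)}\right) \left(\frac{1}{-2382} + Z\right) = \left(1868 + \frac{3 \left(-47 + 4 \cdot 33\right)}{8 + 33}\right) \left(\frac{1}{-2382} + 815\right) = \left(1868 + \frac{3 \left(-47 + 132\right)}{41}\right) \left(- \frac{1}{2382} + 815\right) = \left(1868 + 3 \cdot \frac{1}{41} \cdot 85\right) \frac{1941329}{2382} = \left(1868 + \frac{255}{41}\right) \frac{1941329}{2382} = \frac{76843}{41} \cdot \frac{1941329}{2382} = \frac{149177544347}{97662}$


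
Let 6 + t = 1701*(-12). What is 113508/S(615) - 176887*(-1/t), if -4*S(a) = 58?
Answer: -4640342411/592122 ≈ -7836.8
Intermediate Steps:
t = -20418 (t = -6 + 1701*(-12) = -6 - 20412 = -20418)
S(a) = -29/2 (S(a) = -¼*58 = -29/2)
113508/S(615) - 176887*(-1/t) = 113508/(-29/2) - 176887/((-1*(-20418))) = 113508*(-2/29) - 176887/20418 = -227016/29 - 176887*1/20418 = -227016/29 - 176887/20418 = -4640342411/592122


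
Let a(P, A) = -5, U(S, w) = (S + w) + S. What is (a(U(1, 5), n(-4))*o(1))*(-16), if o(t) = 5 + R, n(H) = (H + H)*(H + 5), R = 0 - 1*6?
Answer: -80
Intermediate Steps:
R = -6 (R = 0 - 6 = -6)
n(H) = 2*H*(5 + H) (n(H) = (2*H)*(5 + H) = 2*H*(5 + H))
U(S, w) = w + 2*S
o(t) = -1 (o(t) = 5 - 6 = -1)
(a(U(1, 5), n(-4))*o(1))*(-16) = -5*(-1)*(-16) = 5*(-16) = -80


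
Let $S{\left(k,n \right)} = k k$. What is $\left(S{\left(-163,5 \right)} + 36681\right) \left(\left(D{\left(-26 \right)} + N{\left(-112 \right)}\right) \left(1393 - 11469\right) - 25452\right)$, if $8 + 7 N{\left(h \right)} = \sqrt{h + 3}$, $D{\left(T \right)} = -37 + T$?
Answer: $\frac{274881970000}{7} - \frac{637307000 i \sqrt{109}}{7} \approx 3.9269 \cdot 10^{10} - 9.5053 \cdot 10^{8} i$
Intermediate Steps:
$N{\left(h \right)} = - \frac{8}{7} + \frac{\sqrt{3 + h}}{7}$ ($N{\left(h \right)} = - \frac{8}{7} + \frac{\sqrt{h + 3}}{7} = - \frac{8}{7} + \frac{\sqrt{3 + h}}{7}$)
$S{\left(k,n \right)} = k^{2}$
$\left(S{\left(-163,5 \right)} + 36681\right) \left(\left(D{\left(-26 \right)} + N{\left(-112 \right)}\right) \left(1393 - 11469\right) - 25452\right) = \left(\left(-163\right)^{2} + 36681\right) \left(\left(\left(-37 - 26\right) - \left(\frac{8}{7} - \frac{\sqrt{3 - 112}}{7}\right)\right) \left(1393 - 11469\right) - 25452\right) = \left(26569 + 36681\right) \left(\left(-63 - \left(\frac{8}{7} - \frac{\sqrt{-109}}{7}\right)\right) \left(-10076\right) - 25452\right) = 63250 \left(\left(-63 - \left(\frac{8}{7} - \frac{i \sqrt{109}}{7}\right)\right) \left(-10076\right) - 25452\right) = 63250 \left(\left(- \frac{449}{7} + \frac{i \sqrt{109}}{7}\right) \left(-10076\right) - 25452\right) = 63250 \left(\left(\frac{4524124}{7} - \frac{10076 i \sqrt{109}}{7}\right) - 25452\right) = 63250 \left(\frac{4345960}{7} - \frac{10076 i \sqrt{109}}{7}\right) = \frac{274881970000}{7} - \frac{637307000 i \sqrt{109}}{7}$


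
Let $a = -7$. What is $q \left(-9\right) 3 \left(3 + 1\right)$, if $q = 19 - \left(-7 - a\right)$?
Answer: $-2052$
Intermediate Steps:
$q = 19$ ($q = 19 - \left(-7 - -7\right) = 19 - \left(-7 + 7\right) = 19 - 0 = 19 + 0 = 19$)
$q \left(-9\right) 3 \left(3 + 1\right) = 19 \left(-9\right) 3 \left(3 + 1\right) = - 171 \cdot 3 \cdot 4 = \left(-171\right) 12 = -2052$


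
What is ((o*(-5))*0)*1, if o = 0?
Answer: 0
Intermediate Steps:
((o*(-5))*0)*1 = ((0*(-5))*0)*1 = (0*0)*1 = 0*1 = 0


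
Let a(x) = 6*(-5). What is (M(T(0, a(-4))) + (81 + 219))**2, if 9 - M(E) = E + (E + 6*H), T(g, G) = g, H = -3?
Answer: 106929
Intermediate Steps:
a(x) = -30
M(E) = 27 - 2*E (M(E) = 9 - (E + (E + 6*(-3))) = 9 - (E + (E - 18)) = 9 - (E + (-18 + E)) = 9 - (-18 + 2*E) = 9 + (18 - 2*E) = 27 - 2*E)
(M(T(0, a(-4))) + (81 + 219))**2 = ((27 - 2*0) + (81 + 219))**2 = ((27 + 0) + 300)**2 = (27 + 300)**2 = 327**2 = 106929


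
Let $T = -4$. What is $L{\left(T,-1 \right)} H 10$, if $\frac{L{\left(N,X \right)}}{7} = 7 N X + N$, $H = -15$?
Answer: $-25200$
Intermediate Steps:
$L{\left(N,X \right)} = 7 N + 49 N X$ ($L{\left(N,X \right)} = 7 \left(7 N X + N\right) = 7 \left(N + 7 N X\right) = 7 N + 49 N X$)
$L{\left(T,-1 \right)} H 10 = 7 \left(-4\right) \left(1 + 7 \left(-1\right)\right) \left(-15\right) 10 = 7 \left(-4\right) \left(1 - 7\right) \left(-15\right) 10 = 7 \left(-4\right) \left(-6\right) \left(-15\right) 10 = 168 \left(-15\right) 10 = \left(-2520\right) 10 = -25200$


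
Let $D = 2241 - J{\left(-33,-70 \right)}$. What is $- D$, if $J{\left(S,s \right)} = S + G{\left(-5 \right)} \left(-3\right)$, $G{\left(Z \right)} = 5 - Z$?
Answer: $-2304$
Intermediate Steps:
$J{\left(S,s \right)} = -30 + S$ ($J{\left(S,s \right)} = S + \left(5 - -5\right) \left(-3\right) = S + \left(5 + 5\right) \left(-3\right) = S + 10 \left(-3\right) = S - 30 = -30 + S$)
$D = 2304$ ($D = 2241 - \left(-30 - 33\right) = 2241 - -63 = 2241 + 63 = 2304$)
$- D = \left(-1\right) 2304 = -2304$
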